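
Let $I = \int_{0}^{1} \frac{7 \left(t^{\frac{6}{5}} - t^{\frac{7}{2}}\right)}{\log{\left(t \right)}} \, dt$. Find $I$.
$- \log{\left(\frac{373669453125}{2494357888} \right)}$

Introduce a parameter $a$ in the exponent: let $I(a) = \int_{0}^{1} \frac{7 \left(t^{\frac{6}{5}} - t^{a}\right)}{\log{\left(t \right)}} \, dt$.

Since $\dfrac{\partial}{\partial a}\,t^{a} = t^{a} \ln t$, the $\ln t$ in the denominator cancels and
$$\frac{dI}{da} = \int_{0}^{1} -7 t^{a} \, dt = -7 \left[\frac{t^{a+1}}{a+1}\right]_0^1 = - \frac{7}{a + 1}.$$

Integrating with respect to $a$ gives $I(a) = - \log{\left(\frac{78125 \left(a + 1\right)^{7}}{19487171} \right)} + C$.

At $a = \frac{6}{5}$ the integrand is identically $0$, so $I(\frac{6}{5}) = 0$. The closed form gives $0$, hence $C = 0$.

Setting $a = \frac{7}{2}$:
$$I = - \log{\left(\frac{373669453125}{2494357888} \right)}.$$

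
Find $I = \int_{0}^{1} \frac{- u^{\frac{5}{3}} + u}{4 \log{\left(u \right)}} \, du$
$- \frac{\log{\left(2 \right)}}{2} + \frac{\log{\left(3 \right)}}{4}$

Consider the one-parameter family: let $I(a) = \int_{0}^{1} \frac{- u^{\frac{5}{3}} + u^{a}}{4 \log{\left(u \right)}} \, du$.

Since $\dfrac{\partial}{\partial a}\,u^{a} = u^{a} \ln u$, the $\ln u$ in the denominator cancels and
$$\frac{dI}{da} = \int_{0}^{1} \frac{1}{4} u^{a} \, du = \frac{1}{4} \left[\frac{u^{a+1}}{a+1}\right]_0^1 = \frac{1}{4 \left(a + 1\right)}.$$

Integrating with respect to $a$ gives $I(a) = \log{\left(\frac{\sqrt[4]{6} \sqrt[4]{a + 1}}{2} \right)} + C$.

At $a = \frac{5}{3}$ the integrand is identically $0$, so $I(\frac{5}{3}) = 0$. The closed form gives $0$, hence $C = 0$.

Setting $a = 1$:
$$I = - \frac{\log{\left(2 \right)}}{2} + \frac{\log{\left(3 \right)}}{4}.$$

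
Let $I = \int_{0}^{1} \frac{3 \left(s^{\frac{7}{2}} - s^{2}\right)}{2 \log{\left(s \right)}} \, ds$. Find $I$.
$- \log{\left(\frac{2 \sqrt{6}}{9} \right)}$

Consider the one-parameter family: let $I(a) = \int_{0}^{1} \frac{3 \left(s^{\frac{7}{2}} - s^{a}\right)}{2 \log{\left(s \right)}} \, ds$.

Since $\dfrac{\partial}{\partial a}\,s^{a} = s^{a} \ln s$, the $\ln s$ in the denominator cancels and
$$\frac{dI}{da} = \int_{0}^{1} - \frac{3}{2} s^{a} \, ds = - \frac{3}{2} \left[\frac{s^{a+1}}{a+1}\right]_0^1 = - \frac{3}{2 a + 2}.$$

Integrating with respect to $a$ gives $I(a) = - \log{\left(\frac{2 \sqrt{2} \left(a + 1\right)^{\frac{3}{2}}}{27} \right)} + C$.

At $a = \frac{7}{2}$ the integrand is identically $0$, so $I(\frac{7}{2}) = 0$. The closed form gives $0$, hence $C = 0$.

Setting $a = 2$:
$$I = - \log{\left(\frac{2 \sqrt{6}}{9} \right)}.$$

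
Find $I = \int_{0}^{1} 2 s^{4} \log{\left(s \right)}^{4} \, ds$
$\frac{48}{3125}$

Begin with the known integral
$$J(a) = \int_{0}^{1} 2 s^{a} \, ds = \frac{2}{a + 1}.$$

Differentiating under the integral sign brings down a factor of $\ln s$:
$$\frac{dJ}{da} = \int_{0}^{1} 2 s^{a} \log{\left(s \right)} \, ds = - \frac{2}{\left(a + 1\right)^{2}}.$$

Repeating $4$ times in total — each differentiation brings down another $\ln s$ — gives
$$\frac{d^{4}J}{da^{4}} = \int_{0}^{1} 2 s^{a} \log{\left(s \right)}^{4} \, ds = \frac{48}{\left(a + 1\right)^{5}},$$
and the integrand here is exactly the target integrand, so $I = \frac{48}{\left(a + 1\right)^{5}}$.

Setting $a = 4$:
$$I = \frac{48}{3125}.$$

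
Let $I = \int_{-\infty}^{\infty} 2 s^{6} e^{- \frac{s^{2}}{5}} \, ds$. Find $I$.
$\frac{1875 \sqrt{5} \sqrt{\pi}}{4}$

Consider the simpler parametrised integral
$$J(a) = \int_{-\infty}^{\infty} 2 e^{- a s^{2}} \, ds = \frac{2 \sqrt{\pi}}{\sqrt{a}}.$$

Differentiating under the integral sign brings down a factor of $(-s^2)$:
$$\frac{dJ}{da} = \int_{-\infty}^{\infty} - 2 s^{2} e^{- a s^{2}} \, ds = - \frac{\sqrt{\pi}}{a^{\frac{3}{2}}}.$$

Repeating $3$ times in total — each differentiation brings down another $(-s^2)$ — gives
$$\frac{d^{3}J}{da^{3}} = \int_{-\infty}^{\infty} - 2 s^{6} e^{- a s^{2}} \, ds = - \frac{15 \sqrt{\pi}}{4 a^{\frac{7}{2}}},$$
and the integrand here is $(-1)^{3}$ times the target integrand, so $I = (-1)^{3}\,\frac{d^{3}J}{da^{3}} = \frac{15 \sqrt{\pi}}{4 a^{\frac{7}{2}}}$.

Setting $a = \frac{1}{5}$:
$$I = \frac{1875 \sqrt{5} \sqrt{\pi}}{4}.$$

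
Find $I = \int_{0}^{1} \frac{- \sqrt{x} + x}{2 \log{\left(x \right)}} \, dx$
$- \frac{\log{\left(3 \right)}}{2} + \log{\left(2 \right)}$

Consider the one-parameter family: let $I(a) = \int_{0}^{1} \frac{- \sqrt{x} + x^{a}}{2 \log{\left(x \right)}} \, dx$.

Since $\dfrac{\partial}{\partial a}\,x^{a} = x^{a} \ln x$, the $\ln x$ in the denominator cancels and
$$\frac{dI}{da} = \int_{0}^{1} \frac{1}{2} x^{a} \, dx = \frac{1}{2} \left[\frac{x^{a+1}}{a+1}\right]_0^1 = \frac{1}{2 \left(a + 1\right)}.$$

Integrating with respect to $a$ gives $I(a) = \log{\left(\frac{\sqrt{6} \sqrt{a + 1}}{3} \right)} + C$.

At $a = \frac{1}{2}$ the integrand is identically $0$, so $I(\frac{1}{2}) = 0$. The closed form gives $0$, hence $C = 0$.

Setting $a = 1$:
$$I = - \frac{\log{\left(3 \right)}}{2} + \log{\left(2 \right)}.$$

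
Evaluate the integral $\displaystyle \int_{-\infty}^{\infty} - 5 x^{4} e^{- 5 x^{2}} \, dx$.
$- \frac{3 \sqrt{5} \sqrt{\pi}}{100}$

Start from the elementary integral
$$J(a) = \int_{-\infty}^{\infty} - 5 e^{- a x^{2}} \, dx = - \frac{5 \sqrt{\pi}}{\sqrt{a}}.$$

Differentiating under the integral sign brings down a factor of $(-x^2)$:
$$\frac{dJ}{da} = \int_{-\infty}^{\infty} 5 x^{2} e^{- a x^{2}} \, dx = \frac{5 \sqrt{\pi}}{2 a^{\frac{3}{2}}}.$$

Repeating twice in total — each differentiation brings down another $(-x^2)$ — gives
$$\frac{d^{2}J}{da^{2}} = \int_{-\infty}^{\infty} - 5 x^{4} e^{- a x^{2}} \, dx = - \frac{15 \sqrt{\pi}}{4 a^{\frac{5}{2}}},$$
and the integrand here is exactly the target integrand, so $I = - \frac{15 \sqrt{\pi}}{4 a^{\frac{5}{2}}}$.

Setting $a = 5$:
$$I = - \frac{3 \sqrt{5} \sqrt{\pi}}{100}.$$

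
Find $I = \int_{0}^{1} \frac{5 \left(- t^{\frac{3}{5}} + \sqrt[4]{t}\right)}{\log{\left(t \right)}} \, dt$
$\log{\left(\frac{9765625}{33554432} \right)}$

Introduce a parameter $a$ in the exponent: let $I(a) = \int_{0}^{1} \frac{5 \left(- t^{\frac{3}{5}} + t^{a}\right)}{\log{\left(t \right)}} \, dt$.

Since $\dfrac{\partial}{\partial a}\,t^{a} = t^{a} \ln t$, the $\ln t$ in the denominator cancels and
$$\frac{dI}{da} = \int_{0}^{1} 5 t^{a} \, dt = 5 \left[\frac{t^{a+1}}{a+1}\right]_0^1 = \frac{5}{a + 1}.$$

Integrating with respect to $a$ gives $I(a) = \log{\left(\frac{3125 \left(a + 1\right)^{5}}{32768} \right)} + C$.

At $a = \frac{3}{5}$ the integrand is identically $0$, so $I(\frac{3}{5}) = 0$. The closed form gives $0$, hence $C = 0$.

Setting $a = \frac{1}{4}$:
$$I = \log{\left(\frac{9765625}{33554432} \right)}.$$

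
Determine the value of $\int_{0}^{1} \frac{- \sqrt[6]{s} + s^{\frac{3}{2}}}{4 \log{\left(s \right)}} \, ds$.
$- \frac{\log{\left(7 \right)}}{4} + \frac{\log{\left(15 \right)}}{4}$

Introduce a parameter $a$ in the exponent: let $I(a) = \int_{0}^{1} \frac{- \sqrt[6]{s} + s^{a}}{4 \log{\left(s \right)}} \, ds$.

Since $\dfrac{\partial}{\partial a}\,s^{a} = s^{a} \ln s$, the $\ln s$ in the denominator cancels and
$$\frac{dI}{da} = \int_{0}^{1} \frac{1}{4} s^{a} \, ds = \frac{1}{4} \left[\frac{s^{a+1}}{a+1}\right]_0^1 = \frac{1}{4 \left(a + 1\right)}.$$

Integrating with respect to $a$ gives $I(a) = \frac{\log{\left(a + 1 \right)}}{4} - \frac{\log{\left(7 \right)}}{4} + \frac{\log{\left(6 \right)}}{4} + C$.

At $a = \frac{1}{6}$ the integrand is identically $0$, so $I(\frac{1}{6}) = 0$. The closed form gives $0$, hence $C = 0$.

Setting $a = \frac{3}{2}$:
$$I = - \frac{\log{\left(7 \right)}}{4} + \frac{\log{\left(15 \right)}}{4}.$$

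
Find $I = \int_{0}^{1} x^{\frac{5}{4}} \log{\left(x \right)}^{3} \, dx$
$- \frac{512}{2187}$

Consider the simpler parametrised integral
$$J(a) = \int_{0}^{1} x^{a} \, dx = \frac{1}{a + 1}.$$

Differentiating under the integral sign brings down a factor of $\ln x$:
$$\frac{dJ}{da} = \int_{0}^{1} x^{a} \log{\left(x \right)} \, dx = - \frac{1}{\left(a + 1\right)^{2}}.$$

Repeating $3$ times in total — each differentiation brings down another $\ln x$ — gives
$$\frac{d^{3}J}{da^{3}} = \int_{0}^{1} x^{a} \log{\left(x \right)}^{3} \, dx = - \frac{6}{\left(a + 1\right)^{4}},$$
and the integrand here is exactly the target integrand, so $I = - \frac{6}{\left(a + 1\right)^{4}}$.

Setting $a = \frac{5}{4}$:
$$I = - \frac{512}{2187}.$$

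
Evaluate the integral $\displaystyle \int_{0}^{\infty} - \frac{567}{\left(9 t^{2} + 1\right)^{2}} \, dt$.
$- \frac{189 \pi}{4}$

Start from the standard arctangent integral
$$J(a) = \int_{0}^{\infty} - \frac{7}{a^{2} + t^{2}} \, dt = - \frac{7 \pi}{2 a}.$$

Differentiating under the integral sign with respect to $a$,
$$\frac{dJ}{da} = \int_{0}^{\infty} \frac{14 a}{\left(a^{2} + t^{2}\right)^{2}} \, dt = \frac{7 \pi}{2 a^{2}},$$
so $\int_{0}^{\infty} - \frac{7}{\left(a^{2} + t^{2}\right)^{2}} \, dt = - \frac{7 \pi}{4 a^{3}}$.

Setting $a = \frac{1}{3}$:
$$I = - \frac{189 \pi}{4}.$$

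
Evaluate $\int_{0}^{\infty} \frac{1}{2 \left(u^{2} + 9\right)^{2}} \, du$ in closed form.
$\frac{\pi}{216}$

Recall the elementary integral
$$J(a) = \int_{0}^{\infty} \frac{1}{2 \left(a^{2} + u^{2}\right)} \, du = \frac{\pi}{4 a}.$$

Differentiating under the integral sign with respect to $a$,
$$\frac{dJ}{da} = \int_{0}^{\infty} - \frac{a}{\left(a^{2} + u^{2}\right)^{2}} \, du = - \frac{\pi}{4 a^{2}},$$
so $\int_{0}^{\infty} \frac{1}{2 \left(a^{2} + u^{2}\right)^{2}} \, du = \frac{\pi}{8 a^{3}}$.

Setting $a = 3$:
$$I = \frac{\pi}{216}.$$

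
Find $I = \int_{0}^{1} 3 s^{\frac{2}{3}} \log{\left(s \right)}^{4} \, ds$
$\frac{17496}{3125}$

Begin with the known integral
$$J(a) = \int_{0}^{1} 3 s^{a} \, ds = \frac{3}{a + 1}.$$

Differentiating under the integral sign brings down a factor of $\ln s$:
$$\frac{dJ}{da} = \int_{0}^{1} 3 s^{a} \log{\left(s \right)} \, ds = - \frac{3}{\left(a + 1\right)^{2}}.$$

Repeating $4$ times in total — each differentiation brings down another $\ln s$ — gives
$$\frac{d^{4}J}{da^{4}} = \int_{0}^{1} 3 s^{a} \log{\left(s \right)}^{4} \, ds = \frac{72}{\left(a + 1\right)^{5}},$$
and the integrand here is exactly the target integrand, so $I = \frac{72}{\left(a + 1\right)^{5}}$.

Setting $a = \frac{2}{3}$:
$$I = \frac{17496}{3125}.$$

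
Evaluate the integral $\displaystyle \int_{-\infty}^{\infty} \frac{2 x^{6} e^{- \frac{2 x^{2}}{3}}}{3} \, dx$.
$\frac{135 \sqrt{6} \sqrt{\pi}}{64}$

Consider the simpler parametrised integral
$$J(a) = \int_{-\infty}^{\infty} \frac{2 e^{- a x^{2}}}{3} \, dx = \frac{2 \sqrt{\pi}}{3 \sqrt{a}}.$$

Differentiating under the integral sign brings down a factor of $(-x^2)$:
$$\frac{dJ}{da} = \int_{-\infty}^{\infty} - \frac{2 x^{2} e^{- a x^{2}}}{3} \, dx = - \frac{\sqrt{\pi}}{3 a^{\frac{3}{2}}}.$$

Repeating $3$ times in total — each differentiation brings down another $(-x^2)$ — gives
$$\frac{d^{3}J}{da^{3}} = \int_{-\infty}^{\infty} - \frac{2 x^{6} e^{- a x^{2}}}{3} \, dx = - \frac{5 \sqrt{\pi}}{4 a^{\frac{7}{2}}},$$
and the integrand here is $(-1)^{3}$ times the target integrand, so $I = (-1)^{3}\,\frac{d^{3}J}{da^{3}} = \frac{5 \sqrt{\pi}}{4 a^{\frac{7}{2}}}$.

Setting $a = \frac{2}{3}$:
$$I = \frac{135 \sqrt{6} \sqrt{\pi}}{64}.$$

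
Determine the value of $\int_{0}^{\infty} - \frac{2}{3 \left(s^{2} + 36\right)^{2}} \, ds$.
$- \frac{\pi}{1296}$

Start from the standard arctangent integral
$$J(a) = \int_{0}^{\infty} - \frac{2}{3 \left(a^{2} + s^{2}\right)} \, ds = - \frac{\pi}{3 a}.$$

Differentiating under the integral sign with respect to $a$,
$$\frac{dJ}{da} = \int_{0}^{\infty} \frac{4 a}{3 \left(a^{2} + s^{2}\right)^{2}} \, ds = \frac{\pi}{3 a^{2}},$$
so $\int_{0}^{\infty} - \frac{2}{3 \left(a^{2} + s^{2}\right)^{2}} \, ds = - \frac{\pi}{6 a^{3}}$.

Setting $a = 6$:
$$I = - \frac{\pi}{1296}.$$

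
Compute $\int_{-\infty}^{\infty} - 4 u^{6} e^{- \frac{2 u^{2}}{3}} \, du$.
$- \frac{405 \sqrt{6} \sqrt{\pi}}{32}$

Start from the elementary integral
$$J(a) = \int_{-\infty}^{\infty} - 4 e^{- a u^{2}} \, du = - \frac{4 \sqrt{\pi}}{\sqrt{a}}.$$

Differentiating under the integral sign brings down a factor of $(-u^2)$:
$$\frac{dJ}{da} = \int_{-\infty}^{\infty} 4 u^{2} e^{- a u^{2}} \, du = \frac{2 \sqrt{\pi}}{a^{\frac{3}{2}}}.$$

Repeating $3$ times in total — each differentiation brings down another $(-u^2)$ — gives
$$\frac{d^{3}J}{da^{3}} = \int_{-\infty}^{\infty} 4 u^{6} e^{- a u^{2}} \, du = \frac{15 \sqrt{\pi}}{2 a^{\frac{7}{2}}},$$
and the integrand here is $(-1)^{3}$ times the target integrand, so $I = (-1)^{3}\,\frac{d^{3}J}{da^{3}} = - \frac{15 \sqrt{\pi}}{2 a^{\frac{7}{2}}}$.

Setting $a = \frac{2}{3}$:
$$I = - \frac{405 \sqrt{6} \sqrt{\pi}}{32}.$$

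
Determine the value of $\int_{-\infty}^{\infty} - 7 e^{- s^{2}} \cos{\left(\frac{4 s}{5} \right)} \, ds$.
$- \frac{7 \sqrt{\pi}}{e^{\frac{4}{25}}}$

Treat the cosine frequency as a parameter and define $I(b) = \int_{-\infty}^{\infty} - 7 e^{- s^{2}} \cos{\left(b s \right)} \, ds$.

Differentiating under the integral sign,
$$I'(b) = \int_{-\infty}^{\infty} 7 s e^{- s^{2}} \sin{\left(b s \right)} \, ds.$$

Integrate $\int_{-\infty}^{\infty} s \sin(b s)\, e^{- s^{2}}\, ds$ by parts with $u = \sin(b s)$ and $dv = s\, e^{- s^{2}}\, ds$, giving $v = - \frac{e^{- s^{2}}}{2}$. The boundary term vanishes and
$$\int_{-\infty}^{\infty} s \sin(b s)\, e^{- s^{2}}\, ds = \frac{b}{2} \int_{-\infty}^{\infty} \cos(b s)\, e^{- s^{2}}\, ds,$$
so $I'(b) = - \frac{b}{2}\, I(b)$.

This is a separable first-order ODE; solving with the initial condition $I(0) = \int_{-\infty}^{\infty} - 7 e^{- s^{2}}\,ds = - 7 \sqrt{\pi}$ gives
$$I(b) = - 7 \sqrt{\pi} e^{- \frac{b^{2}}{4}}.$$

Setting $b = \frac{4}{5}$:
$$I = - \frac{7 \sqrt{\pi}}{e^{\frac{4}{25}}}.$$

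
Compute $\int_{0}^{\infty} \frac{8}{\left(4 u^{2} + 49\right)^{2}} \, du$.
$\frac{\pi}{343}$

Begin with the known result
$$J(a) = \int_{0}^{\infty} \frac{1}{2 \left(a^{2} + u^{2}\right)} \, du = \frac{\pi}{4 a}.$$

Differentiating under the integral sign with respect to $a$,
$$\frac{dJ}{da} = \int_{0}^{\infty} - \frac{a}{\left(a^{2} + u^{2}\right)^{2}} \, du = - \frac{\pi}{4 a^{2}},$$
so $\int_{0}^{\infty} \frac{1}{2 \left(a^{2} + u^{2}\right)^{2}} \, du = \frac{\pi}{8 a^{3}}$.

Setting $a = \frac{7}{2}$:
$$I = \frac{\pi}{343}.$$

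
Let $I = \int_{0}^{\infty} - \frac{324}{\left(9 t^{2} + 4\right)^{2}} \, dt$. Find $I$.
$- \frac{27 \pi}{8}$

Begin with the known result
$$J(a) = \int_{0}^{\infty} - \frac{4}{a^{2} + t^{2}} \, dt = - \frac{2 \pi}{a}.$$

Differentiating under the integral sign with respect to $a$,
$$\frac{dJ}{da} = \int_{0}^{\infty} \frac{8 a}{\left(a^{2} + t^{2}\right)^{2}} \, dt = \frac{2 \pi}{a^{2}},$$
so $\int_{0}^{\infty} - \frac{4}{\left(a^{2} + t^{2}\right)^{2}} \, dt = - \frac{\pi}{a^{3}}$.

Setting $a = \frac{2}{3}$:
$$I = - \frac{27 \pi}{8}.$$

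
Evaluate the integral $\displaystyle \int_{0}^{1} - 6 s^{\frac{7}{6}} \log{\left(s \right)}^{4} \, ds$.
$- \frac{1119744}{371293}$

Begin with the known integral
$$J(a) = \int_{0}^{1} - 6 s^{a} \, ds = - \frac{6}{a + 1}.$$

Differentiating under the integral sign brings down a factor of $\ln s$:
$$\frac{dJ}{da} = \int_{0}^{1} - 6 s^{a} \log{\left(s \right)} \, ds = \frac{6}{\left(a + 1\right)^{2}}.$$

Repeating $4$ times in total — each differentiation brings down another $\ln s$ — gives
$$\frac{d^{4}J}{da^{4}} = \int_{0}^{1} - 6 s^{a} \log{\left(s \right)}^{4} \, ds = - \frac{144}{\left(a + 1\right)^{5}},$$
and the integrand here is exactly the target integrand, so $I = - \frac{144}{\left(a + 1\right)^{5}}$.

Setting $a = \frac{7}{6}$:
$$I = - \frac{1119744}{371293}.$$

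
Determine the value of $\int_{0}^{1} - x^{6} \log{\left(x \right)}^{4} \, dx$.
$- \frac{24}{16807}$

Start from the elementary integral
$$J(a) = \int_{0}^{1} - x^{a} \, dx = - \frac{1}{a + 1}.$$

Differentiating under the integral sign brings down a factor of $\ln x$:
$$\frac{dJ}{da} = \int_{0}^{1} - x^{a} \log{\left(x \right)} \, dx = \frac{1}{\left(a + 1\right)^{2}}.$$

Repeating $4$ times in total — each differentiation brings down another $\ln x$ — gives
$$\frac{d^{4}J}{da^{4}} = \int_{0}^{1} - x^{a} \log{\left(x \right)}^{4} \, dx = - \frac{24}{\left(a + 1\right)^{5}},$$
and the integrand here is exactly the target integrand, so $I = - \frac{24}{\left(a + 1\right)^{5}}$.

Setting $a = 6$:
$$I = - \frac{24}{16807}.$$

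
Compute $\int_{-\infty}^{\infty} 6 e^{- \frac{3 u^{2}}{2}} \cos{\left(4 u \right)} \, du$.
$\frac{2 \sqrt{6} \sqrt{\pi}}{e^{\frac{8}{3}}}$

Treat the cosine frequency as a parameter and define $I(b) = \int_{-\infty}^{\infty} 6 e^{- \frac{3 u^{2}}{2}} \cos{\left(b u \right)} \, du$.

Differentiating under the integral sign,
$$I'(b) = \int_{-\infty}^{\infty} - 6 u e^{- \frac{3 u^{2}}{2}} \sin{\left(b u \right)} \, du.$$

Integrate $\int_{-\infty}^{\infty} u \sin(b u)\, e^{- \frac{3 u^{2}}{2}}\, du$ by parts with $w = \sin(b u)$ and $dv = u\, e^{- \frac{3 u^{2}}{2}}\, du$, giving $v = - \frac{e^{- \frac{3 u^{2}}{2}}}{3}$. The boundary term vanishes and
$$\int_{-\infty}^{\infty} u \sin(b u)\, e^{- \frac{3 u^{2}}{2}}\, du = \frac{b}{3} \int_{-\infty}^{\infty} \cos(b u)\, e^{- \frac{3 u^{2}}{2}}\, du,$$
so $I'(b) = - \frac{b}{3}\, I(b)$.

This is a separable first-order ODE; solving with the initial condition $I(0) = \int_{-\infty}^{\infty} 6 e^{- \frac{3 u^{2}}{2}}\,du = 2 \sqrt{6} \sqrt{\pi}$ gives
$$I(b) = 2 \sqrt{6} \sqrt{\pi} e^{- \frac{b^{2}}{6}}.$$

Setting $b = 4$:
$$I = \frac{2 \sqrt{6} \sqrt{\pi}}{e^{\frac{8}{3}}}.$$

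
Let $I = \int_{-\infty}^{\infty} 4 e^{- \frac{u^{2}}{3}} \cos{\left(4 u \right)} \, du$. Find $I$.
$\frac{4 \sqrt{3} \sqrt{\pi}}{e^{12}}$

Treat the cosine frequency as a parameter and define $I(b) = \int_{-\infty}^{\infty} 4 e^{- \frac{u^{2}}{3}} \cos{\left(b u \right)} \, du$.

Differentiating under the integral sign,
$$I'(b) = \int_{-\infty}^{\infty} - 4 u e^{- \frac{u^{2}}{3}} \sin{\left(b u \right)} \, du.$$

Integrate $\int_{-\infty}^{\infty} u \sin(b u)\, e^{- \frac{u^{2}}{3}}\, du$ by parts with $w = \sin(b u)$ and $dv = u\, e^{- \frac{u^{2}}{3}}\, du$, giving $v = - \frac{3 e^{- \frac{u^{2}}{3}}}{2}$. The boundary term vanishes and
$$\int_{-\infty}^{\infty} u \sin(b u)\, e^{- \frac{u^{2}}{3}}\, du = \frac{3 b}{2} \int_{-\infty}^{\infty} \cos(b u)\, e^{- \frac{u^{2}}{3}}\, du,$$
so $I'(b) = - \frac{3 b}{2}\, I(b)$.

This is a separable first-order ODE; solving with the initial condition $I(0) = \int_{-\infty}^{\infty} 4 e^{- \frac{u^{2}}{3}}\,du = 4 \sqrt{3} \sqrt{\pi}$ gives
$$I(b) = 4 \sqrt{3} \sqrt{\pi} e^{- \frac{3 b^{2}}{4}}.$$

Setting $b = 4$:
$$I = \frac{4 \sqrt{3} \sqrt{\pi}}{e^{12}}.$$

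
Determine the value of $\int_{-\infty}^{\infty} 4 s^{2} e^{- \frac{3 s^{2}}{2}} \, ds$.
$\frac{4 \sqrt{6} \sqrt{\pi}}{9}$

Consider the simpler parametrised integral
$$J(a) = \int_{-\infty}^{\infty} 4 e^{- a s^{2}} \, ds = \frac{4 \sqrt{\pi}}{\sqrt{a}}.$$

Differentiating under the integral sign brings down a factor of $(-s^2)$:
$$\frac{dJ}{da} = \int_{-\infty}^{\infty} - 4 s^{2} e^{- a s^{2}} \, ds = - \frac{2 \sqrt{\pi}}{a^{\frac{3}{2}}}.$$

The integral on the left is $-I$, so $I = \frac{2 \sqrt{\pi}}{a^{\frac{3}{2}}}$.

Setting $a = \frac{3}{2}$:
$$I = \frac{4 \sqrt{6} \sqrt{\pi}}{9}.$$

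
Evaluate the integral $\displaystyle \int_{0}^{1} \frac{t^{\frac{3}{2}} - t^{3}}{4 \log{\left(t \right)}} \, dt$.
$\log{\left(\frac{\sqrt[4]{10}}{2} \right)}$

Introduce a parameter $a$ in the exponent: let $I(a) = \int_{0}^{1} \frac{t^{\frac{3}{2}} - t^{a}}{4 \log{\left(t \right)}} \, dt$.

Since $\dfrac{\partial}{\partial a}\,t^{a} = t^{a} \ln t$, the $\ln t$ in the denominator cancels and
$$\frac{dI}{da} = \int_{0}^{1} - \frac{1}{4} t^{a} \, dt = - \frac{1}{4} \left[\frac{t^{a+1}}{a+1}\right]_0^1 = - \frac{1}{4 a + 4}.$$

Integrating with respect to $a$ gives $I(a) = - \frac{\log{\left(a + 1 \right)}}{4} - \frac{\log{\left(2 \right)}}{4} + \frac{\log{\left(5 \right)}}{4} + C$.

At $a = \frac{3}{2}$ the integrand is identically $0$, so $I(\frac{3}{2}) = 0$. The closed form gives $0$, hence $C = 0$.

Setting $a = 3$:
$$I = \log{\left(\frac{\sqrt[4]{10}}{2} \right)}.$$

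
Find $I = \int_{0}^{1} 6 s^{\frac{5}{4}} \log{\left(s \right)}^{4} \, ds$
$\frac{16384}{6561}$

Consider the simpler parametrised integral
$$J(a) = \int_{0}^{1} 6 s^{a} \, ds = \frac{6}{a + 1}.$$

Differentiating under the integral sign brings down a factor of $\ln s$:
$$\frac{dJ}{da} = \int_{0}^{1} 6 s^{a} \log{\left(s \right)} \, ds = - \frac{6}{\left(a + 1\right)^{2}}.$$

Repeating $4$ times in total — each differentiation brings down another $\ln s$ — gives
$$\frac{d^{4}J}{da^{4}} = \int_{0}^{1} 6 s^{a} \log{\left(s \right)}^{4} \, ds = \frac{144}{\left(a + 1\right)^{5}},$$
and the integrand here is exactly the target integrand, so $I = \frac{144}{\left(a + 1\right)^{5}}$.

Setting $a = \frac{5}{4}$:
$$I = \frac{16384}{6561}.$$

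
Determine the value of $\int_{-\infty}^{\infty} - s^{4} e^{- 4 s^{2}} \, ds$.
$- \frac{3 \sqrt{\pi}}{128}$

Start from the elementary integral
$$J(a) = \int_{-\infty}^{\infty} - e^{- a s^{2}} \, ds = - \frac{\sqrt{\pi}}{\sqrt{a}}.$$

Differentiating under the integral sign brings down a factor of $(-s^2)$:
$$\frac{dJ}{da} = \int_{-\infty}^{\infty} s^{2} e^{- a s^{2}} \, ds = \frac{\sqrt{\pi}}{2 a^{\frac{3}{2}}}.$$

Repeating twice in total — each differentiation brings down another $(-s^2)$ — gives
$$\frac{d^{2}J}{da^{2}} = \int_{-\infty}^{\infty} - s^{4} e^{- a s^{2}} \, ds = - \frac{3 \sqrt{\pi}}{4 a^{\frac{5}{2}}},$$
and the integrand here is exactly the target integrand, so $I = - \frac{3 \sqrt{\pi}}{4 a^{\frac{5}{2}}}$.

Setting $a = 4$:
$$I = - \frac{3 \sqrt{\pi}}{128}.$$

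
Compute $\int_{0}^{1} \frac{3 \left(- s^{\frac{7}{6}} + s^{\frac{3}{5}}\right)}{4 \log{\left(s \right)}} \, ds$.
$- \frac{3 \log{\left(65 \right)}}{4} - \frac{\log{\left(3 \right)}}{4} + \log{\left(24 \right)}$

Introduce a parameter $a$ in the exponent: let $I(a) = \int_{0}^{1} \frac{3 \left(s^{\frac{3}{5}} - s^{a}\right)}{4 \log{\left(s \right)}} \, ds$.

Since $\dfrac{\partial}{\partial a}\,s^{a} = s^{a} \ln s$, the $\ln s$ in the denominator cancels and
$$\frac{dI}{da} = \int_{0}^{1} - \frac{3}{4} s^{a} \, ds = - \frac{3}{4} \left[\frac{s^{a+1}}{a+1}\right]_0^1 = - \frac{3}{4 a + 4}.$$

Integrating with respect to $a$ gives $I(a) = - \log{\left(\frac{10^{\frac{3}{4}} \left(a + 1\right)^{\frac{3}{4}}}{8} \right)} + C$.

At $a = \frac{3}{5}$ the integrand is identically $0$, so $I(\frac{3}{5}) = 0$. The closed form gives $0$, hence $C = 0$.

Setting $a = \frac{7}{6}$:
$$I = - \frac{3 \log{\left(65 \right)}}{4} - \frac{\log{\left(3 \right)}}{4} + \log{\left(24 \right)}.$$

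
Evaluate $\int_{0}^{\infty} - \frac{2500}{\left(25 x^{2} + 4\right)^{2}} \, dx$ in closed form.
$- \frac{125 \pi}{8}$

Recall the elementary integral
$$J(a) = \int_{0}^{\infty} - \frac{4}{a^{2} + x^{2}} \, dx = - \frac{2 \pi}{a}.$$

Differentiating under the integral sign with respect to $a$,
$$\frac{dJ}{da} = \int_{0}^{\infty} \frac{8 a}{\left(a^{2} + x^{2}\right)^{2}} \, dx = \frac{2 \pi}{a^{2}},$$
so $\int_{0}^{\infty} - \frac{4}{\left(a^{2} + x^{2}\right)^{2}} \, dx = - \frac{\pi}{a^{3}}$.

Setting $a = \frac{2}{5}$:
$$I = - \frac{125 \pi}{8}.$$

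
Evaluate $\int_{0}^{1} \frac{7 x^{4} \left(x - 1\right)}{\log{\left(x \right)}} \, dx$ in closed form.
$\log{\left(\frac{279936}{78125} \right)}$

Introduce a parameter $a$ in the exponent: let $I(a) = \int_{0}^{1} \frac{7 \left(- x^{4} + x^{a}\right)}{\log{\left(x \right)}} \, dx$.

Since $\dfrac{\partial}{\partial a}\,x^{a} = x^{a} \ln x$, the $\ln x$ in the denominator cancels and
$$\frac{dI}{da} = \int_{0}^{1} 7 x^{a} \, dx = 7 \left[\frac{x^{a+1}}{a+1}\right]_0^1 = \frac{7}{a + 1}.$$

Integrating with respect to $a$ gives $I(a) = \log{\left(\frac{\left(a + 1\right)^{7}}{78125} \right)} + C$.

At $a = 4$ the integrand is identically $0$, so $I(4) = 0$. The closed form gives $0$, hence $C = 0$.

Setting $a = 5$:
$$I = \log{\left(\frac{279936}{78125} \right)}.$$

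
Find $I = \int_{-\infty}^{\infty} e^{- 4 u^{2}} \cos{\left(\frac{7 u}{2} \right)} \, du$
$\frac{\sqrt{\pi}}{2 e^{\frac{49}{64}}}$

Let $b$ denote the cosine frequency and define $I(b) = \int_{-\infty}^{\infty} e^{- 4 u^{2}} \cos{\left(b u \right)} \, du$.

Differentiating under the integral sign,
$$I'(b) = \int_{-\infty}^{\infty} - u e^{- 4 u^{2}} \sin{\left(b u \right)} \, du.$$

Integrate $\int_{-\infty}^{\infty} u \sin(b u)\, e^{- 4 u^{2}}\, du$ by parts with $w = \sin(b u)$ and $dv = u\, e^{- 4 u^{2}}\, du$, giving $v = - \frac{e^{- 4 u^{2}}}{8}$. The boundary term vanishes and
$$\int_{-\infty}^{\infty} u \sin(b u)\, e^{- 4 u^{2}}\, du = \frac{b}{8} \int_{-\infty}^{\infty} \cos(b u)\, e^{- 4 u^{2}}\, du,$$
so $I'(b) = - \frac{b}{8}\, I(b)$.

This is a separable first-order ODE; solving with the initial condition $I(0) = \int_{-\infty}^{\infty} e^{- 4 u^{2}}\,du = \frac{\sqrt{\pi}}{2}$ gives
$$I(b) = \frac{\sqrt{\pi} e^{- \frac{b^{2}}{16}}}{2}.$$

Setting $b = \frac{7}{2}$:
$$I = \frac{\sqrt{\pi}}{2 e^{\frac{49}{64}}}.$$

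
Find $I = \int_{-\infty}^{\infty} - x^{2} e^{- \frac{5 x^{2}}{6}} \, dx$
$- \frac{3 \sqrt{30} \sqrt{\pi}}{25}$

Start from the elementary integral
$$J(a) = \int_{-\infty}^{\infty} - e^{- a x^{2}} \, dx = - \frac{\sqrt{\pi}}{\sqrt{a}}.$$

Differentiating under the integral sign brings down a factor of $(-x^2)$:
$$\frac{dJ}{da} = \int_{-\infty}^{\infty} x^{2} e^{- a x^{2}} \, dx = \frac{\sqrt{\pi}}{2 a^{\frac{3}{2}}}.$$

The integral on the left is $-I$, so $I = - \frac{\sqrt{\pi}}{2 a^{\frac{3}{2}}}$.

Setting $a = \frac{5}{6}$:
$$I = - \frac{3 \sqrt{30} \sqrt{\pi}}{25}.$$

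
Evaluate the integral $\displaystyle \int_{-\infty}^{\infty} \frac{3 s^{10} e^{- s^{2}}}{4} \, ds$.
$\frac{2835 \sqrt{\pi}}{128}$

Start from the elementary integral
$$J(a) = \int_{-\infty}^{\infty} \frac{3 e^{- a s^{2}}}{4} \, ds = \frac{3 \sqrt{\pi}}{4 \sqrt{a}}.$$

Differentiating under the integral sign brings down a factor of $(-s^2)$:
$$\frac{dJ}{da} = \int_{-\infty}^{\infty} - \frac{3 s^{2} e^{- a s^{2}}}{4} \, ds = - \frac{3 \sqrt{\pi}}{8 a^{\frac{3}{2}}}.$$

Repeating $5$ times in total — each differentiation brings down another $(-s^2)$ — gives
$$\frac{d^{5}J}{da^{5}} = \int_{-\infty}^{\infty} - \frac{3 s^{10} e^{- a s^{2}}}{4} \, ds = - \frac{2835 \sqrt{\pi}}{128 a^{\frac{11}{2}}},$$
and the integrand here is $(-1)^{5}$ times the target integrand, so $I = (-1)^{5}\,\frac{d^{5}J}{da^{5}} = \frac{2835 \sqrt{\pi}}{128 a^{\frac{11}{2}}}$.

Setting $a = 1$:
$$I = \frac{2835 \sqrt{\pi}}{128}.$$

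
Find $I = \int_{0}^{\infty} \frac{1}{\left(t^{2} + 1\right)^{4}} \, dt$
$\frac{5 \pi}{32}$

Recall the elementary integral
$$J(a) = \int_{0}^{\infty} \frac{1}{a^{2} + t^{2}} \, dt = \frac{\pi}{2 a}.$$

Differentiating under the integral sign with respect to $a$,
$$\frac{dJ}{da} = \int_{0}^{\infty} - \frac{2 a}{\left(a^{2} + t^{2}\right)^{2}} \, dt = - \frac{\pi}{2 a^{2}},$$
so $\int_{0}^{\infty} \frac{1}{\left(a^{2} + t^{2}\right)^{2}} \, dt = \frac{\pi}{4 a^{3}}$.

Repeating — each differentiation of $1/(t^2+a^2)^j$ produces $-2ja/(t^2+a^2)^{j+1}$ — and dividing through by $-2ja$ at each step yields, after $3$ differentiations in total,
$$\int_{0}^{\infty} \frac{1}{\left(a^{2} + t^{2}\right)^{4}} \, dt = \frac{5 \pi}{32 a^{7}}.$$

Setting $a = 1$:
$$I = \frac{5 \pi}{32}.$$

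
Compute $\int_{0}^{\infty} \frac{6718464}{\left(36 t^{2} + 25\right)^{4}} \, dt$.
$\frac{34992 \pi}{15625}$

Start from the standard arctangent integral
$$J(a) = \int_{0}^{\infty} \frac{4}{a^{2} + t^{2}} \, dt = \frac{2 \pi}{a}.$$

Differentiating under the integral sign with respect to $a$,
$$\frac{dJ}{da} = \int_{0}^{\infty} - \frac{8 a}{\left(a^{2} + t^{2}\right)^{2}} \, dt = - \frac{2 \pi}{a^{2}},$$
so $\int_{0}^{\infty} \frac{4}{\left(a^{2} + t^{2}\right)^{2}} \, dt = \frac{\pi}{a^{3}}$.

Repeating — each differentiation of $1/(t^2+a^2)^j$ produces $-2ja/(t^2+a^2)^{j+1}$ — and dividing through by $-2ja$ at each step yields, after $3$ differentiations in total,
$$\int_{0}^{\infty} \frac{4}{\left(a^{2} + t^{2}\right)^{4}} \, dt = \frac{5 \pi}{8 a^{7}}.$$

Setting $a = \frac{5}{6}$:
$$I = \frac{34992 \pi}{15625}.$$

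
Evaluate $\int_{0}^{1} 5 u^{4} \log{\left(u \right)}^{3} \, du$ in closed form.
$- \frac{6}{125}$

Start from the elementary integral
$$J(a) = \int_{0}^{1} 5 u^{a} \, du = \frac{5}{a + 1}.$$

Differentiating under the integral sign brings down a factor of $\ln u$:
$$\frac{dJ}{da} = \int_{0}^{1} 5 u^{a} \log{\left(u \right)} \, du = - \frac{5}{\left(a + 1\right)^{2}}.$$

Repeating $3$ times in total — each differentiation brings down another $\ln u$ — gives
$$\frac{d^{3}J}{da^{3}} = \int_{0}^{1} 5 u^{a} \log{\left(u \right)}^{3} \, du = - \frac{30}{\left(a + 1\right)^{4}},$$
and the integrand here is exactly the target integrand, so $I = - \frac{30}{\left(a + 1\right)^{4}}$.

Setting $a = 4$:
$$I = - \frac{6}{125}.$$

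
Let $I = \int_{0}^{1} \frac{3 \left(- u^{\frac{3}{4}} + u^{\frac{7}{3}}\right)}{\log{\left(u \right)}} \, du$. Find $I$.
$- \log{\left(\frac{9261}{64000} \right)}$

Replace the exponent $\frac{3}{4}$ by a parameter $a$: let $I(a) = \int_{0}^{1} \frac{3 \left(u^{\frac{7}{3}} - u^{a}\right)}{\log{\left(u \right)}} \, du$.

Since $\dfrac{\partial}{\partial a}\,u^{a} = u^{a} \ln u$, the $\ln u$ in the denominator cancels and
$$\frac{dI}{da} = \int_{0}^{1} -3 u^{a} \, du = -3 \left[\frac{u^{a+1}}{a+1}\right]_0^1 = - \frac{3}{a + 1}.$$

Integrating with respect to $a$ gives $I(a) = - \log{\left(\frac{27 \left(a + 1\right)^{3}}{1000} \right)} + C$.

At $a = \frac{7}{3}$ the integrand is identically $0$, so $I(\frac{7}{3}) = 0$. The closed form gives $0$, hence $C = 0$.

Setting $a = \frac{3}{4}$:
$$I = - \log{\left(\frac{9261}{64000} \right)}.$$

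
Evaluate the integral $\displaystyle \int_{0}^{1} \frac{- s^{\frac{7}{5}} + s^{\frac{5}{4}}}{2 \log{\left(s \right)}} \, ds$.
$\log{\left(\frac{\sqrt{15}}{4} \right)}$

Introduce a parameter $a$ in the exponent: let $I(a) = \int_{0}^{1} \frac{- s^{\frac{7}{5}} + s^{a}}{2 \log{\left(s \right)}} \, ds$.

Since $\dfrac{\partial}{\partial a}\,s^{a} = s^{a} \ln s$, the $\ln s$ in the denominator cancels and
$$\frac{dI}{da} = \int_{0}^{1} \frac{1}{2} s^{a} \, ds = \frac{1}{2} \left[\frac{s^{a+1}}{a+1}\right]_0^1 = \frac{1}{2 \left(a + 1\right)}.$$

Integrating with respect to $a$ gives $I(a) = \log{\left(\frac{\sqrt{15} \sqrt{a + 1}}{6} \right)} + C$.

At $a = \frac{7}{5}$ the integrand is identically $0$, so $I(\frac{7}{5}) = 0$. The closed form gives $0$, hence $C = 0$.

Setting $a = \frac{5}{4}$:
$$I = \log{\left(\frac{\sqrt{15}}{4} \right)}.$$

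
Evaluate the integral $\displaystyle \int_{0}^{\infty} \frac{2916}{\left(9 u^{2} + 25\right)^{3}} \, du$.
$\frac{729 \pi}{12500}$

Start from the standard arctangent integral
$$J(a) = \int_{0}^{\infty} \frac{4}{a^{2} + u^{2}} \, du = \frac{2 \pi}{a}.$$

Differentiating under the integral sign with respect to $a$,
$$\frac{dJ}{da} = \int_{0}^{\infty} - \frac{8 a}{\left(a^{2} + u^{2}\right)^{2}} \, du = - \frac{2 \pi}{a^{2}},$$
so $\int_{0}^{\infty} \frac{4}{\left(a^{2} + u^{2}\right)^{2}} \, du = \frac{\pi}{a^{3}}$.

Repeating — each differentiation of $1/(u^2+a^2)^j$ produces $-2ja/(u^2+a^2)^{j+1}$ — and dividing through by $-2ja$ at each step yields, after $2$ differentiations in total,
$$\int_{0}^{\infty} \frac{4}{\left(a^{2} + u^{2}\right)^{3}} \, du = \frac{3 \pi}{4 a^{5}}.$$

Setting $a = \frac{5}{3}$:
$$I = \frac{729 \pi}{12500}.$$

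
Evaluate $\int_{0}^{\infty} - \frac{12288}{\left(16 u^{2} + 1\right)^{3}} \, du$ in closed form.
$- 576 \pi$

Start from the standard arctangent integral
$$J(a) = \int_{0}^{\infty} - \frac{3}{a^{2} + u^{2}} \, du = - \frac{3 \pi}{2 a}.$$

Differentiating under the integral sign with respect to $a$,
$$\frac{dJ}{da} = \int_{0}^{\infty} \frac{6 a}{\left(a^{2} + u^{2}\right)^{2}} \, du = \frac{3 \pi}{2 a^{2}},$$
so $\int_{0}^{\infty} - \frac{3}{\left(a^{2} + u^{2}\right)^{2}} \, du = - \frac{3 \pi}{4 a^{3}}$.

Repeating — each differentiation of $1/(u^2+a^2)^j$ produces $-2ja/(u^2+a^2)^{j+1}$ — and dividing through by $-2ja$ at each step yields, after $2$ differentiations in total,
$$\int_{0}^{\infty} - \frac{3}{\left(a^{2} + u^{2}\right)^{3}} \, du = - \frac{9 \pi}{16 a^{5}}.$$

Setting $a = \frac{1}{4}$:
$$I = - 576 \pi.$$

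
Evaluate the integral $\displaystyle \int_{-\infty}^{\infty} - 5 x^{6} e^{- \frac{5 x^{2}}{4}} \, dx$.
$- \frac{48 \sqrt{5} \sqrt{\pi}}{25}$

Start from the elementary integral
$$J(a) = \int_{-\infty}^{\infty} - 5 e^{- a x^{2}} \, dx = - \frac{5 \sqrt{\pi}}{\sqrt{a}}.$$

Differentiating under the integral sign brings down a factor of $(-x^2)$:
$$\frac{dJ}{da} = \int_{-\infty}^{\infty} 5 x^{2} e^{- a x^{2}} \, dx = \frac{5 \sqrt{\pi}}{2 a^{\frac{3}{2}}}.$$

Repeating $3$ times in total — each differentiation brings down another $(-x^2)$ — gives
$$\frac{d^{3}J}{da^{3}} = \int_{-\infty}^{\infty} 5 x^{6} e^{- a x^{2}} \, dx = \frac{75 \sqrt{\pi}}{8 a^{\frac{7}{2}}},$$
and the integrand here is $(-1)^{3}$ times the target integrand, so $I = (-1)^{3}\,\frac{d^{3}J}{da^{3}} = - \frac{75 \sqrt{\pi}}{8 a^{\frac{7}{2}}}$.

Setting $a = \frac{5}{4}$:
$$I = - \frac{48 \sqrt{5} \sqrt{\pi}}{25}.$$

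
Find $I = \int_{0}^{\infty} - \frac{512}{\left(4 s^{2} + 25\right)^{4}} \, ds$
$- \frac{8 \pi}{15625}$

Start from the standard arctangent integral
$$J(a) = \int_{0}^{\infty} - \frac{2}{a^{2} + s^{2}} \, ds = - \frac{\pi}{a}.$$

Differentiating under the integral sign with respect to $a$,
$$\frac{dJ}{da} = \int_{0}^{\infty} \frac{4 a}{\left(a^{2} + s^{2}\right)^{2}} \, ds = \frac{\pi}{a^{2}},$$
so $\int_{0}^{\infty} - \frac{2}{\left(a^{2} + s^{2}\right)^{2}} \, ds = - \frac{\pi}{2 a^{3}}$.

Repeating — each differentiation of $1/(s^2+a^2)^j$ produces $-2ja/(s^2+a^2)^{j+1}$ — and dividing through by $-2ja$ at each step yields, after $3$ differentiations in total,
$$\int_{0}^{\infty} - \frac{2}{\left(a^{2} + s^{2}\right)^{4}} \, ds = - \frac{5 \pi}{16 a^{7}}.$$

Setting $a = \frac{5}{2}$:
$$I = - \frac{8 \pi}{15625}.$$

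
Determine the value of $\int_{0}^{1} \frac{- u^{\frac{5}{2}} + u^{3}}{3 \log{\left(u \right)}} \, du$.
$- \frac{\log{\left(7 \right)}}{3} + \log{\left(2 \right)}$

Replace the exponent $\frac{5}{2}$ by a parameter $a$: let $I(a) = \int_{0}^{1} \frac{u^{3} - u^{a}}{3 \log{\left(u \right)}} \, du$.

Since $\dfrac{\partial}{\partial a}\,u^{a} = u^{a} \ln u$, the $\ln u$ in the denominator cancels and
$$\frac{dI}{da} = \int_{0}^{1} - \frac{1}{3} u^{a} \, du = - \frac{1}{3} \left[\frac{u^{a+1}}{a+1}\right]_0^1 = - \frac{1}{3 a + 3}.$$

Integrating with respect to $a$ gives $I(a) = - \frac{\log{\left(a + 1 \right)}}{3} + \frac{2 \log{\left(2 \right)}}{3} + C$.

At $a = 3$ the integrand is identically $0$, so $I(3) = 0$. The closed form gives $0$, hence $C = 0$.

Setting $a = \frac{5}{2}$:
$$I = - \frac{\log{\left(7 \right)}}{3} + \log{\left(2 \right)}.$$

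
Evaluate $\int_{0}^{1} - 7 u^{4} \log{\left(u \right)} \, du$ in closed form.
$\frac{7}{25}$

Start from the elementary integral
$$J(a) = \int_{0}^{1} - 7 u^{a} \, du = - \frac{7}{a + 1}.$$

Differentiating under the integral sign brings down a factor of $\ln u$:
$$\frac{dJ}{da} = \int_{0}^{1} - 7 u^{a} \log{\left(u \right)} \, du = \frac{7}{\left(a + 1\right)^{2}}.$$

The integral on the left is $I$, so $I = \frac{7}{\left(a + 1\right)^{2}}$.

Setting $a = 4$:
$$I = \frac{7}{25}.$$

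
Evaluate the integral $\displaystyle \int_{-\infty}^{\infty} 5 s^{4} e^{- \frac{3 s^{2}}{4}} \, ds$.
$\frac{40 \sqrt{3} \sqrt{\pi}}{9}$

Consider the simpler parametrised integral
$$J(a) = \int_{-\infty}^{\infty} 5 e^{- a s^{2}} \, ds = \frac{5 \sqrt{\pi}}{\sqrt{a}}.$$

Differentiating under the integral sign brings down a factor of $(-s^2)$:
$$\frac{dJ}{da} = \int_{-\infty}^{\infty} - 5 s^{2} e^{- a s^{2}} \, ds = - \frac{5 \sqrt{\pi}}{2 a^{\frac{3}{2}}}.$$

Repeating twice in total — each differentiation brings down another $(-s^2)$ — gives
$$\frac{d^{2}J}{da^{2}} = \int_{-\infty}^{\infty} 5 s^{4} e^{- a s^{2}} \, ds = \frac{15 \sqrt{\pi}}{4 a^{\frac{5}{2}}},$$
and the integrand here is exactly the target integrand, so $I = \frac{15 \sqrt{\pi}}{4 a^{\frac{5}{2}}}$.

Setting $a = \frac{3}{4}$:
$$I = \frac{40 \sqrt{3} \sqrt{\pi}}{9}.$$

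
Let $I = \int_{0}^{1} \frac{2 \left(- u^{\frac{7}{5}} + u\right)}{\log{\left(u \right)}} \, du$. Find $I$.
$\log{\left(\frac{25}{36} \right)}$

Introduce a parameter $a$ in the exponent: let $I(a) = \int_{0}^{1} \frac{2 \left(- u^{\frac{7}{5}} + u^{a}\right)}{\log{\left(u \right)}} \, du$.

Since $\dfrac{\partial}{\partial a}\,u^{a} = u^{a} \ln u$, the $\ln u$ in the denominator cancels and
$$\frac{dI}{da} = \int_{0}^{1} 2 u^{a} \, du = 2 \left[\frac{u^{a+1}}{a+1}\right]_0^1 = \frac{2}{a + 1}.$$

Integrating with respect to $a$ gives $I(a) = \log{\left(\frac{25 \left(a + 1\right)^{2}}{144} \right)} + C$.

At $a = \frac{7}{5}$ the integrand is identically $0$, so $I(\frac{7}{5}) = 0$. The closed form gives $0$, hence $C = 0$.

Setting $a = 1$:
$$I = \log{\left(\frac{25}{36} \right)}.$$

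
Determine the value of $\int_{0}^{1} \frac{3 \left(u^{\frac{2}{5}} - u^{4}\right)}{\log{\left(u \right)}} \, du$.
$\log{\left(\frac{343}{15625} \right)}$

Consider the one-parameter family: let $I(a) = \int_{0}^{1} \frac{3 \left(- u^{4} + u^{a}\right)}{\log{\left(u \right)}} \, du$.

Since $\dfrac{\partial}{\partial a}\,u^{a} = u^{a} \ln u$, the $\ln u$ in the denominator cancels and
$$\frac{dI}{da} = \int_{0}^{1} 3 u^{a} \, du = 3 \left[\frac{u^{a+1}}{a+1}\right]_0^1 = \frac{3}{a + 1}.$$

Integrating with respect to $a$ gives $I(a) = \log{\left(\frac{\left(a + 1\right)^{3}}{125} \right)} + C$.

At $a = 4$ the integrand is identically $0$, so $I(4) = 0$. The closed form gives $0$, hence $C = 0$.

Setting $a = \frac{2}{5}$:
$$I = \log{\left(\frac{343}{15625} \right)}.$$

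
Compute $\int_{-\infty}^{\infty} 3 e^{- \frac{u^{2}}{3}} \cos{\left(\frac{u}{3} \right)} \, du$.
$\frac{3 \sqrt{3} \sqrt{\pi}}{e^{\frac{1}{12}}}$

Treat the cosine frequency as a parameter and define $I(b) = \int_{-\infty}^{\infty} 3 e^{- \frac{u^{2}}{3}} \cos{\left(b u \right)} \, du$.

Differentiating under the integral sign,
$$I'(b) = \int_{-\infty}^{\infty} - 3 u e^{- \frac{u^{2}}{3}} \sin{\left(b u \right)} \, du.$$

Integrate $\int_{-\infty}^{\infty} u \sin(b u)\, e^{- \frac{u^{2}}{3}}\, du$ by parts with $w = \sin(b u)$ and $dv = u\, e^{- \frac{u^{2}}{3}}\, du$, giving $v = - \frac{3 e^{- \frac{u^{2}}{3}}}{2}$. The boundary term vanishes and
$$\int_{-\infty}^{\infty} u \sin(b u)\, e^{- \frac{u^{2}}{3}}\, du = \frac{3 b}{2} \int_{-\infty}^{\infty} \cos(b u)\, e^{- \frac{u^{2}}{3}}\, du,$$
so $I'(b) = - \frac{3 b}{2}\, I(b)$.

This is a separable first-order ODE; solving with the initial condition $I(0) = \int_{-\infty}^{\infty} 3 e^{- \frac{u^{2}}{3}}\,du = 3 \sqrt{3} \sqrt{\pi}$ gives
$$I(b) = 3 \sqrt{3} \sqrt{\pi} e^{- \frac{3 b^{2}}{4}}.$$

Setting $b = \frac{1}{3}$:
$$I = \frac{3 \sqrt{3} \sqrt{\pi}}{e^{\frac{1}{12}}}.$$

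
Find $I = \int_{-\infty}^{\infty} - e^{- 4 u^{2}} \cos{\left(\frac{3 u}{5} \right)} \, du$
$- \frac{\sqrt{\pi}}{2 e^{\frac{9}{400}}}$

Let $b$ denote the cosine frequency and define $I(b) = \int_{-\infty}^{\infty} - e^{- 4 u^{2}} \cos{\left(b u \right)} \, du$.

Differentiating under the integral sign,
$$I'(b) = \int_{-\infty}^{\infty} u e^{- 4 u^{2}} \sin{\left(b u \right)} \, du.$$

Integrate $\int_{-\infty}^{\infty} u \sin(b u)\, e^{- 4 u^{2}}\, du$ by parts with $w = \sin(b u)$ and $dv = u\, e^{- 4 u^{2}}\, du$, giving $v = - \frac{e^{- 4 u^{2}}}{8}$. The boundary term vanishes and
$$\int_{-\infty}^{\infty} u \sin(b u)\, e^{- 4 u^{2}}\, du = \frac{b}{8} \int_{-\infty}^{\infty} \cos(b u)\, e^{- 4 u^{2}}\, du,$$
so $I'(b) = - \frac{b}{8}\, I(b)$.

This is a separable first-order ODE; solving with the initial condition $I(0) = \int_{-\infty}^{\infty} - e^{- 4 u^{2}}\,du = - \frac{\sqrt{\pi}}{2}$ gives
$$I(b) = - \frac{\sqrt{\pi} e^{- \frac{b^{2}}{16}}}{2}.$$

Setting $b = \frac{3}{5}$:
$$I = - \frac{\sqrt{\pi}}{2 e^{\frac{9}{400}}}.$$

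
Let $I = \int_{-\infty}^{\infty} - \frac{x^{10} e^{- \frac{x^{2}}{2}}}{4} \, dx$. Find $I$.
$- \frac{945 \sqrt{2} \sqrt{\pi}}{4}$

Begin with the known integral
$$J(a) = \int_{-\infty}^{\infty} - \frac{e^{- a x^{2}}}{4} \, dx = - \frac{\sqrt{\pi}}{4 \sqrt{a}}.$$

Differentiating under the integral sign brings down a factor of $(-x^2)$:
$$\frac{dJ}{da} = \int_{-\infty}^{\infty} \frac{x^{2} e^{- a x^{2}}}{4} \, dx = \frac{\sqrt{\pi}}{8 a^{\frac{3}{2}}}.$$

Repeating $5$ times in total — each differentiation brings down another $(-x^2)$ — gives
$$\frac{d^{5}J}{da^{5}} = \int_{-\infty}^{\infty} \frac{x^{10} e^{- a x^{2}}}{4} \, dx = \frac{945 \sqrt{\pi}}{128 a^{\frac{11}{2}}},$$
and the integrand here is $(-1)^{5}$ times the target integrand, so $I = (-1)^{5}\,\frac{d^{5}J}{da^{5}} = - \frac{945 \sqrt{\pi}}{128 a^{\frac{11}{2}}}$.

Setting $a = \frac{1}{2}$:
$$I = - \frac{945 \sqrt{2} \sqrt{\pi}}{4}.$$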